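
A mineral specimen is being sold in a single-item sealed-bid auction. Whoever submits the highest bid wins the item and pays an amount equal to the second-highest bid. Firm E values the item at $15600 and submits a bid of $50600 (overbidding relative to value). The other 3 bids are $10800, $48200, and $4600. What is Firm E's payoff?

Highest competing bid: $48200.
Firm E's bid $50600 is the highest overall, so Firm E wins and pays the second-highest bid, $48200.
Payoff = value − price = $15600 − $48200 = -$32600.
Overbidding won the item at a price above value — truthful bidding would have avoided this loss.

Payoff = -$32600.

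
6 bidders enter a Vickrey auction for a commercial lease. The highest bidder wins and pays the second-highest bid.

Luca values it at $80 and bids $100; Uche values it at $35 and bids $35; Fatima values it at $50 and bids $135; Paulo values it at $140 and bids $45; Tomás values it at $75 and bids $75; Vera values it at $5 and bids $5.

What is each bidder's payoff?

Ordered from highest: Fatima $135; Luca $100; Tomás $75; Paulo $45; Uche $35; Vera $5.
Fatima has the top bid and wins; the price is the second-highest bid, $100.
Fatima's payoff = $50 − $100 = -$50. All other bidders lose, so their payoff is 0.

Luca $0, Uche $0, Fatima -$50, Paulo $0, Tomás $0, Vera $0.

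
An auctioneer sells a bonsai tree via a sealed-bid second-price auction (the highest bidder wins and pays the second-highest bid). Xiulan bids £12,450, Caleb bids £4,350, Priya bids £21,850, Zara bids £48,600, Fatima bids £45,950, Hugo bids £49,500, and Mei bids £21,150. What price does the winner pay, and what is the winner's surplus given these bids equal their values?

The winner pays £48,600 for a surplus of £900.

Sorted high to low: Hugo £49,500, then Zara £48,600, then Fatima £45,950, then Priya £21,850, then Mei £21,150, then Xiulan £12,450, then Caleb £4,350.
Hugo is the highest bidder, so Hugo wins.
Under the second-price rule, the price is the second-highest bid: £48,600.
Surplus = £49,500 − £48,600 = £900.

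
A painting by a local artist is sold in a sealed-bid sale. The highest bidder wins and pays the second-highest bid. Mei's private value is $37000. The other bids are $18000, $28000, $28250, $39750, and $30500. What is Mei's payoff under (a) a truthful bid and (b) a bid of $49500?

(a) $0  (b) -$2750

The highest competing bid is $39750.
Bidding truthfully at $37000: the top bid is $39750 (a rival), so Mei loses. Payoff = $0.
Bidding $49500: Mei has the top bid, wins, and pays the second-highest bid $39750. Payoff = $37000 − $39750 = -$2750.
This is the dominant-strategy logic: truthful bidding weakly beats any alternative.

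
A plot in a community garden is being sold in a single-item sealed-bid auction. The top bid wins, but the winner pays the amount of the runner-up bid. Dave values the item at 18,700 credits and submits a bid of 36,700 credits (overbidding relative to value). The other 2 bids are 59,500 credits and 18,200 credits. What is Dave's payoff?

Payoff = 0 credits.

Highest competing bid: 59,500 credits.
Dave's bid 36,700 credits is not the highest, so Dave loses, pays nothing, and earns zero payoff.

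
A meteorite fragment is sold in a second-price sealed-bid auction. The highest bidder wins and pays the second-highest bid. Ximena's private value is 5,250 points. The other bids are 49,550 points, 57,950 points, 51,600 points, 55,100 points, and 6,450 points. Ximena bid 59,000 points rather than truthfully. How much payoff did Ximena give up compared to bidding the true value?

The highest competing bid is 57,950 points.
Bidding truthfully at 5,250 points: the top bid is 57,950 points (a rival), so Ximena loses. Payoff = 0 points.
Bidding 59,000 points: Ximena has the top bid, wins, and pays the second-highest bid 57,950 points. Payoff = 5,250 points − 57,950 points = -52,700 points.
Regret = truthful payoff − actual payoff = 0 points − -52,700 points = 52,700 points.

Regret: 52,700 points.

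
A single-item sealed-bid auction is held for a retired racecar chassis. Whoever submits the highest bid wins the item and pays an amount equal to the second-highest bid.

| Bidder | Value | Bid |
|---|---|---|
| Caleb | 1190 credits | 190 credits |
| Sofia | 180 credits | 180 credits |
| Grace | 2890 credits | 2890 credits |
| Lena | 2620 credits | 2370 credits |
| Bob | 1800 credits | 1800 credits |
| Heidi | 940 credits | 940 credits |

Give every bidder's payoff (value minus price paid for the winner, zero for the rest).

Payoffs: Caleb 0 credits, Sofia 0 credits, Grace 520 credits, Lena 0 credits, Bob 0 credits, Heidi 0 credits.

Bids in descending order: Grace 2890 credits > Lena 2370 credits > Bob 1800 credits > Heidi 940 credits > Caleb 190 credits > Sofia 180 credits.
Grace has the top bid and wins; the price is the second-highest bid, 2370 credits.
Grace's payoff = 2890 credits − 2370 credits = 520 credits. All other bidders lose, so their payoff is 0.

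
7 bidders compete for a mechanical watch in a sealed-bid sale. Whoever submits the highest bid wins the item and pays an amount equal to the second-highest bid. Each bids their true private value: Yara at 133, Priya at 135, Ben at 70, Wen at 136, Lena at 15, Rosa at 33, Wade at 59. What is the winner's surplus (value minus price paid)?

Ranking the bids: Wen 136 > Priya 135 > Yara 133 > Ben 70 > Wade 59 > Rosa 33 > Lena 15.
Wen wins with the top bid and pays the second-highest, 135.
Surplus = 136 − 135 = 1.

Winner's surplus: 1.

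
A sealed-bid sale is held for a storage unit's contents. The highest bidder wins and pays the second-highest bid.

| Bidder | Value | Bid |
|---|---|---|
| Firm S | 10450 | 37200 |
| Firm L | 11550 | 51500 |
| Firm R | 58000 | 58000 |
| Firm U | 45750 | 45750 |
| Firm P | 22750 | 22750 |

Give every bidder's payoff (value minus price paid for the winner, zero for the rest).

Payoffs: Firm S 0, Firm L 0, Firm R 6500, Firm U 0, Firm P 0.

Ranking the bids: Firm R 58000; Firm L 51500; Firm U 45750; Firm S 37200; Firm P 22750.
Firm R has the top bid and wins; the price is the second-highest bid, 51500.
Firm R's payoff = 58000 − 51500 = 6500. All other bidders lose, so their payoff is 0.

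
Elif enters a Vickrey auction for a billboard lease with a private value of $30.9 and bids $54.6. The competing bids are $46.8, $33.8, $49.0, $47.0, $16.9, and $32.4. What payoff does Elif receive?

Highest competing bid: $49.0.
Elif's bid $54.6 is the highest overall, so Elif wins and pays the second-highest bid, $49.0.
Payoff = value − price = $30.9 − $49.0 = -$18.1.
Overbidding won the item at a price above value — truthful bidding would have avoided this loss.

-$18.1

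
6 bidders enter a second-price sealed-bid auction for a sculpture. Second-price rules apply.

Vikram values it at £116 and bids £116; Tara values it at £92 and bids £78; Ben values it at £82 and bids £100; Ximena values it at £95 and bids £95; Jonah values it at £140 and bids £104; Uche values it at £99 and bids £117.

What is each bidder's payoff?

Bids in descending order: Uche £117; Vikram £116; Jonah £104; Ben £100; Ximena £95; Tara £78.
Uche has the top bid and wins; the price is the second-highest bid, £116.
Uche's payoff = £99 − £116 = -£17. All other bidders lose, so their payoff is 0.

Vikram £0, Tara £0, Ben £0, Ximena £0, Jonah £0, Uche -£17.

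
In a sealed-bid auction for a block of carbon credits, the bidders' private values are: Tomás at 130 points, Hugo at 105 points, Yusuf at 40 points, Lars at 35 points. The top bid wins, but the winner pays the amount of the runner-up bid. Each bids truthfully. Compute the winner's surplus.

Ordered from highest: Tomás 130 points, then Hugo 105 points, then Yusuf 40 points, then Lars 35 points.
Tomás wins with the top bid and pays the second-highest, 105 points.
Surplus = 130 points − 105 points = 25 points.

25 points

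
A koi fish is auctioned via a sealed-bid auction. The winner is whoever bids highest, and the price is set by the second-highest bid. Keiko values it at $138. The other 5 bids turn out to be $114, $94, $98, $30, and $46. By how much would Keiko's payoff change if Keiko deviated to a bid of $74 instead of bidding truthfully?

The highest competing bid is $114.
Bidding truthfully at $138: Keiko has the top bid, wins, and pays the second-highest bid $114. Payoff = $138 − $114 = $24.
Bidding $74: the top bid is $114 (a rival), so Keiko loses. Payoff = $0.
Change = $0 − $24 = -$24.
Deviating from a truthful bid can only lose payoff in a second-price auction — never gain.

-$24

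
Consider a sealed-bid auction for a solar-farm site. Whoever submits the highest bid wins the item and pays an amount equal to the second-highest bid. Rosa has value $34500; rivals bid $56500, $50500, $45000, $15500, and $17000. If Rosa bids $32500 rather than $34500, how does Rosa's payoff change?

$0

The highest competing bid is $56500.
Bidding truthfully at $34500: the top bid is $56500 (a rival), so Rosa loses. Payoff = $0.
Bidding $32500: the top bid is $56500 (a rival), so Rosa loses. Payoff = $0.
Change = $0 − $0 = $0.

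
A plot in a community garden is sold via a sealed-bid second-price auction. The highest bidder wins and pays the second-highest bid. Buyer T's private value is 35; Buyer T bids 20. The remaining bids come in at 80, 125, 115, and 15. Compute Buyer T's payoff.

Highest competing bid: 125.
Buyer T's bid 20 is not the highest, so Buyer T loses, pays nothing, and earns zero payoff.

0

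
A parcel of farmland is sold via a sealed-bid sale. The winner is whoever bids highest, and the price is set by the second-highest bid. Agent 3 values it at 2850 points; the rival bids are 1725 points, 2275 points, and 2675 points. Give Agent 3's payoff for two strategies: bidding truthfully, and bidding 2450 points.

(a) 175 points  (b) 0 points

The highest competing bid is 2675 points.
Bidding truthfully at 2850 points: Agent 3 has the top bid, wins, and pays the second-highest bid 2675 points. Payoff = 2850 points − 2675 points = 175 points.
Bidding 2450 points: the top bid is 2675 points (a rival), so Agent 3 loses. Payoff = 0 points.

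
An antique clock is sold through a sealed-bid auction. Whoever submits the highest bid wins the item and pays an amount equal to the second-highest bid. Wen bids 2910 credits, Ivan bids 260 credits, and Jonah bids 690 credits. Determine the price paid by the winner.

Bids in descending order: Wen 2910 credits, then Jonah 690 credits, then Ivan 260 credits.
Wen has the highest bid, so Wen wins.
The second-highest bid is 690 credits, so that is what Wen pays.

Price paid: 690 credits.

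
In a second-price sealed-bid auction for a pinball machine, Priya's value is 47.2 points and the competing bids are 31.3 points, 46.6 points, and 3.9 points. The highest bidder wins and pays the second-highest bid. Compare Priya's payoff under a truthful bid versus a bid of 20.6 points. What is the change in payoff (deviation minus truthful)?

The highest competing bid is 46.6 points.
Bidding truthfully at 47.2 points: Priya has the top bid, wins, and pays the second-highest bid 46.6 points. Payoff = 47.2 points − 46.6 points = 0.6 points.
Bidding 20.6 points: the top bid is 46.6 points (a rival), so Priya loses. Payoff = 0.0 points.
Change = 0.0 points − 0.6 points = -0.6 points.

Change in payoff: -0.6 points.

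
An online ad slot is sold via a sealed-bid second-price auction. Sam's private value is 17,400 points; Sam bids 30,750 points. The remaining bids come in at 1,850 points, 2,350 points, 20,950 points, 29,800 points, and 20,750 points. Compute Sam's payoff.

-12,400 points

Highest competing bid: 29,800 points.
Sam's bid 30,750 points is the highest overall, so Sam wins and pays the second-highest bid, 29,800 points.
Payoff = value − price = 17,400 points − 29,800 points = -12,400 points.
Overbidding won the item at a price above value — truthful bidding would have avoided this loss.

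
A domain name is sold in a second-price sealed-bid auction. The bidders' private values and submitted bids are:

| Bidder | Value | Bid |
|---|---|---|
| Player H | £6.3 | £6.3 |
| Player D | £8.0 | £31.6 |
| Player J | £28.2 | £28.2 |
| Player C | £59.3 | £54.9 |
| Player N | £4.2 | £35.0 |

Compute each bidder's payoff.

Bids in descending order: Player C £54.9 > Player N £35.0 > Player D £31.6 > Player J £28.2 > Player H £6.3.
Player C has the top bid and wins; the price is the second-highest bid, £35.0.
Player C's payoff = £59.3 − £35.0 = £24.3. All other bidders lose, so their payoff is 0.

Player H £0.0, Player D £0.0, Player J £0.0, Player C £24.3, Player N £0.0.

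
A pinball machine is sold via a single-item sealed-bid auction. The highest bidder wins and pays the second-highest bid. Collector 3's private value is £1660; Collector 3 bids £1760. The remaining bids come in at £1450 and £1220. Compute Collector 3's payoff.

Highest competing bid: £1450.
Collector 3's bid £1760 is the highest overall, so Collector 3 wins and pays the second-highest bid, £1450.
Payoff = value − price = £1660 − £1450 = £210.

The bidder's payoff: £210.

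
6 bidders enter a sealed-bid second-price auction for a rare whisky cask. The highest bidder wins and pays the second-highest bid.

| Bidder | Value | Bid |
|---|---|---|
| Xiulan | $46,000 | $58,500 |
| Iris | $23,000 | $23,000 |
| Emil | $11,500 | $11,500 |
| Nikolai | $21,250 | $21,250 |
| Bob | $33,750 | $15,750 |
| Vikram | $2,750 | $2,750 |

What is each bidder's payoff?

Sorted high to low: Xiulan $58,500 > Iris $23,000 > Nikolai $21,250 > Bob $15,750 > Emil $11,500 > Vikram $2,750.
Xiulan has the top bid and wins; the price is the second-highest bid, $23,000.
Xiulan's payoff = $46,000 − $23,000 = $23,000. All other bidders lose, so their payoff is 0.

Payoffs: Xiulan $23,000, Iris $0, Emil $0, Nikolai $0, Bob $0, Vikram $0.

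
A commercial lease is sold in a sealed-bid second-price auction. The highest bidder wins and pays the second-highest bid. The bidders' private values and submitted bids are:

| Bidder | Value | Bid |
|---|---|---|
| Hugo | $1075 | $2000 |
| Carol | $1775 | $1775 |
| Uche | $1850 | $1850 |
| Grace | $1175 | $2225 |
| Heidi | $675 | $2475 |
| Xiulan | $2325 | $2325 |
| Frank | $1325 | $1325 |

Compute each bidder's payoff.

Hugo $0, Carol $0, Uche $0, Grace $0, Heidi -$1650, Xiulan $0, Frank $0.

Ranking the bids: Heidi $2475, then Xiulan $2325, then Grace $2225, then Hugo $2000, then Uche $1850, then Carol $1775, then Frank $1325.
Heidi has the top bid and wins; the price is the second-highest bid, $2325.
Heidi's payoff = $675 − $2325 = -$1650. All other bidders lose, so their payoff is 0.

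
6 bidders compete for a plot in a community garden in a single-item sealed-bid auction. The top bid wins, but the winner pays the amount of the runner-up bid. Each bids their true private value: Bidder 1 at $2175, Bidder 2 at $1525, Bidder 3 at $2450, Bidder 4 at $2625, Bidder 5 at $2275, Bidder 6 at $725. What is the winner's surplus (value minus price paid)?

Surplus = $175.

Ranking the bids: Bidder 4 $2625; Bidder 3 $2450; Bidder 5 $2275; Bidder 1 $2175; Bidder 2 $1525; Bidder 6 $725.
Bidder 4 wins with the top bid and pays the second-highest, $2450.
Surplus = $2625 − $2450 = $175.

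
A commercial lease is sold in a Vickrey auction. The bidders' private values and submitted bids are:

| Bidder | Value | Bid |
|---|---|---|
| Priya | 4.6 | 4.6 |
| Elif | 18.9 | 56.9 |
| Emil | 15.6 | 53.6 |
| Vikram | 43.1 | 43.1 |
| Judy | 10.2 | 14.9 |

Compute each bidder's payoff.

Sorted high to low: Elif 56.9; Emil 53.6; Vikram 43.1; Judy 14.9; Priya 4.6.
Elif has the top bid and wins; the price is the second-highest bid, 53.6.
Elif's payoff = 18.9 − 53.6 = -34.7. All other bidders lose, so their payoff is 0.

Payoffs: Priya 0.0, Elif -34.7, Emil 0.0, Vikram 0.0, Judy 0.0.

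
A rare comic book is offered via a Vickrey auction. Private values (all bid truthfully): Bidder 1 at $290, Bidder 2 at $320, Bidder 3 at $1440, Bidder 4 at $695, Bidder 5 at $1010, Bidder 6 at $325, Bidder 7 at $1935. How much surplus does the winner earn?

$495

Ranking the bids: Bidder 7 $1935; Bidder 3 $1440; Bidder 5 $1010; Bidder 4 $695; Bidder 6 $325; Bidder 2 $320; Bidder 1 $290.
Bidder 7 wins with the top bid and pays the second-highest, $1440.
Surplus = $1935 − $1440 = $495.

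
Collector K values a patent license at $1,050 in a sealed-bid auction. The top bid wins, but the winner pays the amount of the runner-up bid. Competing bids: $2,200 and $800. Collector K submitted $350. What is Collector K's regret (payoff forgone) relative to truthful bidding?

Regret: $0.

The highest competing bid is $2,200.
Bidding truthfully at $1,050: the top bid is $2,200 (a rival), so Collector K loses. Payoff = $0.
Bidding $350: the top bid is $2,200 (a rival), so Collector K loses. Payoff = $0.
Regret = truthful payoff − actual payoff = $0 − $0 = $0.
The bid only affects whether you win, not the price — here both bids land on the same side of the top rival bid, so the deviation is payoff-neutral.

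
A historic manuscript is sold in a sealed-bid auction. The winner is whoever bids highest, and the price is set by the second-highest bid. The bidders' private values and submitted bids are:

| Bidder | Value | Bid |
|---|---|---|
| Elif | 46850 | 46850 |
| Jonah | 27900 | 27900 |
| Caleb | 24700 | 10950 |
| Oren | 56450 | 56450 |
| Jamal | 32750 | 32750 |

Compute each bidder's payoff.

Ordered from highest: Oren 56450 > Elif 46850 > Jamal 32750 > Jonah 27900 > Caleb 10950.
Oren has the top bid and wins; the price is the second-highest bid, 46850.
Oren's payoff = 56450 − 46850 = 9600. All other bidders lose, so their payoff is 0.

Payoffs: Elif 0, Jonah 0, Caleb 0, Oren 9600, Jamal 0.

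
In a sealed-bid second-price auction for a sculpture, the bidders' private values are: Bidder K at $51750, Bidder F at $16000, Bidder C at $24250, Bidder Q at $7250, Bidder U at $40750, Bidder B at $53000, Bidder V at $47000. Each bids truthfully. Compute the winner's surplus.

Winner's surplus: $1250.

Bids in descending order: Bidder B $53000 > Bidder K $51750 > Bidder V $47000 > Bidder U $40750 > Bidder C $24250 > Bidder F $16000 > Bidder Q $7250.
Bidder B wins with the top bid and pays the second-highest, $51750.
Surplus = $53000 − $51750 = $1250.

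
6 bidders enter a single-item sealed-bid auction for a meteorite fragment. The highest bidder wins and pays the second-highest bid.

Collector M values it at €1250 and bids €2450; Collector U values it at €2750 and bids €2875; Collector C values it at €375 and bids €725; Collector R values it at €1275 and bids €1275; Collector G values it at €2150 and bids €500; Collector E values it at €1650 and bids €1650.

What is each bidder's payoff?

Collector M €0, Collector U €300, Collector C €0, Collector R €0, Collector G €0, Collector E €0.

Ordered from highest: Collector U €2875; Collector M €2450; Collector E €1650; Collector R €1275; Collector C €725; Collector G €500.
Collector U has the top bid and wins; the price is the second-highest bid, €2450.
Collector U's payoff = €2750 − €2450 = €300. All other bidders lose, so their payoff is 0.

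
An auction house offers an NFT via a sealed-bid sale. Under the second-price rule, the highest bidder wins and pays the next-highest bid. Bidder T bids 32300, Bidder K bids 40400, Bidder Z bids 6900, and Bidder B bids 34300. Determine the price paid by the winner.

Price paid: 34300.

Bids in descending order: Bidder K 40400, then Bidder B 34300, then Bidder T 32300, then Bidder Z 6900.
Bidder K has the highest bid, so Bidder K wins.
The second-highest bid is 34300, so that is what Bidder K pays.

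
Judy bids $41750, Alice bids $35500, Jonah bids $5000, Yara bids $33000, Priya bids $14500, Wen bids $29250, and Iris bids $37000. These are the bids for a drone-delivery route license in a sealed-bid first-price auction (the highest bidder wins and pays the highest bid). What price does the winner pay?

The winner pays $41750.

Bids in descending order: Judy $41750; Iris $37000; Alice $35500; Yara $33000; Wen $29250; Priya $14500; Jonah $5000.
Judy is the highest bidder, so Judy wins.
Under the first-price rule, the price is the highest bid: $41750.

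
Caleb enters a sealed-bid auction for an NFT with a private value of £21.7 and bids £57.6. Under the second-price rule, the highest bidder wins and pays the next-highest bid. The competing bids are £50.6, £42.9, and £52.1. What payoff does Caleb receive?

Highest competing bid: £52.1.
Caleb's bid £57.6 is the highest overall, so Caleb wins and pays the second-highest bid, £52.1.
Payoff = value − price = £21.7 − £52.1 = -£30.4.

-£30.4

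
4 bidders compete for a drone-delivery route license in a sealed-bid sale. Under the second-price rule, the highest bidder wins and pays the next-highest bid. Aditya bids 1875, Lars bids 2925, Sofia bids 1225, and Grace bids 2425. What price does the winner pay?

Ranking the bids: Lars 2925 > Grace 2425 > Aditya 1875 > Sofia 1225.
Lars has the highest bid, so Lars wins.
The second-highest bid is 2425, so that is what Lars pays.

The winner pays 2425.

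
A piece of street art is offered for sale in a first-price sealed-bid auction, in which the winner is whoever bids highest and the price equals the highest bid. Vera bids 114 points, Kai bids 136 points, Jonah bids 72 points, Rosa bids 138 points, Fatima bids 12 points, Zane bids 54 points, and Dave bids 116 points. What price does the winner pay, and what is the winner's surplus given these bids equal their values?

Price 138 points; surplus 0 points.

Bids in descending order: Rosa 138 points, then Kai 136 points, then Dave 116 points, then Vera 114 points, then Jonah 72 points, then Zane 54 points, then Fatima 12 points.
Rosa is the highest bidder, so Rosa wins.
Under the first-price rule, the price is the highest bid: 138 points.
Surplus = 138 points − 138 points = 0 points.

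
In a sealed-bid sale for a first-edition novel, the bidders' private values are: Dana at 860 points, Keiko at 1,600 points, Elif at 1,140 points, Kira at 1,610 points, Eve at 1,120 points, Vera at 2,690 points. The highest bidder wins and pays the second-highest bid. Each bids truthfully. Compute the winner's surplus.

Ranking the bids: Vera 2,690 points > Kira 1,610 points > Keiko 1,600 points > Elif 1,140 points > Eve 1,120 points > Dana 860 points.
Vera wins with the top bid and pays the second-highest, 1,610 points.
Surplus = 2,690 points − 1,610 points = 1,080 points.

Surplus = 1,080 points.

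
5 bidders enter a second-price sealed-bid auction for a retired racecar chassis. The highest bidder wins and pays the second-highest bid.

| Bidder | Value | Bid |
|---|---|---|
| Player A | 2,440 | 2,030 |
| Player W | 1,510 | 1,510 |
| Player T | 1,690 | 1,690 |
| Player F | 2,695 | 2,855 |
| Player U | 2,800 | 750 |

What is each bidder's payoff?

Payoffs: Player A 0, Player W 0, Player T 0, Player F 665, Player U 0.

Bids in descending order: Player F 2,855 > Player A 2,030 > Player T 1,690 > Player W 1,510 > Player U 750.
Player F has the top bid and wins; the price is the second-highest bid, 2,030.
Player F's payoff = 2,695 − 2,030 = 665. All other bidders lose, so their payoff is 0.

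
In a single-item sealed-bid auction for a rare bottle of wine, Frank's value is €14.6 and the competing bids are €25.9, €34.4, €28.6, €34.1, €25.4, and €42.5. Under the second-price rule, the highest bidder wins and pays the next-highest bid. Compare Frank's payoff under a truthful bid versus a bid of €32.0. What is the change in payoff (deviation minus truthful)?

Change in payoff: €0.0.

The highest competing bid is €42.5.
Bidding truthfully at €14.6: the top bid is €42.5 (a rival), so Frank loses. Payoff = €0.0.
Bidding €32.0: the top bid is €42.5 (a rival), so Frank loses. Payoff = €0.0.
Change = €0.0 − €0.0 = €0.0.
The bid only affects whether you win, not the price — here both bids land on the same side of the top rival bid, so the deviation is payoff-neutral.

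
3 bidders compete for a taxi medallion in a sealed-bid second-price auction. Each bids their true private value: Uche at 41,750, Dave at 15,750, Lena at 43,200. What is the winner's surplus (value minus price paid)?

Ordered from highest: Lena 43,200, then Uche 41,750, then Dave 15,750.
Lena wins with the top bid and pays the second-highest, 41,750.
Surplus = 43,200 − 41,750 = 1,450.

Winner's surplus: 1,450.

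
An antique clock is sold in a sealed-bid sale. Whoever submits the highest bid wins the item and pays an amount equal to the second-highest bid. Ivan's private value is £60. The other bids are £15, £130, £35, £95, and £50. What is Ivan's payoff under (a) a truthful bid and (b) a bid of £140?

The highest competing bid is £130.
Bidding truthfully at £60: the top bid is £130 (a rival), so Ivan loses. Payoff = £0.
Bidding £140: Ivan has the top bid, wins, and pays the second-highest bid £130. Payoff = £60 − £130 = -£70.
Deviating from a truthful bid can only lose payoff in a second-price auction — never gain.

Truthful: £0; alternative: -£70.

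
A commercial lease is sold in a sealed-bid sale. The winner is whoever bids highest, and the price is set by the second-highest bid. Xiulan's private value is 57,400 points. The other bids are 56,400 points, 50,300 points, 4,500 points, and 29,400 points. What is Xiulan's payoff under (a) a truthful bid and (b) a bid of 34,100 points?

(a) 1,000 points  (b) 0 points

The highest competing bid is 56,400 points.
Bidding truthfully at 57,400 points: Xiulan has the top bid, wins, and pays the second-highest bid 56,400 points. Payoff = 57,400 points − 56,400 points = 1,000 points.
Bidding 34,100 points: the top bid is 56,400 points (a rival), so Xiulan loses. Payoff = 0 points.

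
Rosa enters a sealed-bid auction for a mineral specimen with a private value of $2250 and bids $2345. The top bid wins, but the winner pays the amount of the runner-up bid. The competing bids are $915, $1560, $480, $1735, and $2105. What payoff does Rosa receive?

Highest competing bid: $2105.
Rosa's bid $2345 is the highest overall, so Rosa wins and pays the second-highest bid, $2105.
Payoff = value − price = $2250 − $2105 = $145.

Rosa's payoff: $145.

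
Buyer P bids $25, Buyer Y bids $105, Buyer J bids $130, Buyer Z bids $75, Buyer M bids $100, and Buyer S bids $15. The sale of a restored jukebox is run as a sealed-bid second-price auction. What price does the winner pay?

Price paid: $105.

Bids in descending order: Buyer J $130, then Buyer Y $105, then Buyer M $100, then Buyer Z $75, then Buyer P $25, then Buyer S $15.
Buyer J has the highest bid, so Buyer J wins.
The second-highest bid is $105, so that is what Buyer J pays.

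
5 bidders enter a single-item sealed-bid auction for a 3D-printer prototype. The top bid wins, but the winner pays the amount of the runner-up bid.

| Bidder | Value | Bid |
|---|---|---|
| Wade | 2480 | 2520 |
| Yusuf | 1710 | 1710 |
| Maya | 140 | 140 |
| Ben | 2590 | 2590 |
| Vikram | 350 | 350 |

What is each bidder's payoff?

Wade 0, Yusuf 0, Maya 0, Ben 70, Vikram 0.

Ordered from highest: Ben 2590 > Wade 2520 > Yusuf 1710 > Vikram 350 > Maya 140.
Ben has the top bid and wins; the price is the second-highest bid, 2520.
Ben's payoff = 2590 − 2520 = 70. All other bidders lose, so their payoff is 0.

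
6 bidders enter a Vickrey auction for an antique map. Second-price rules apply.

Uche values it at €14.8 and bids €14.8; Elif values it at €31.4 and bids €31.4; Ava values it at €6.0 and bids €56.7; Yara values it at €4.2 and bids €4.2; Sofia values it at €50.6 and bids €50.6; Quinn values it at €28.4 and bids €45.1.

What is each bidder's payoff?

Payoffs: Uche €0.0, Elif €0.0, Ava -€44.6, Yara €0.0, Sofia €0.0, Quinn €0.0.

Ordered from highest: Ava €56.7, then Sofia €50.6, then Quinn €45.1, then Elif €31.4, then Uche €14.8, then Yara €4.2.
Ava has the top bid and wins; the price is the second-highest bid, €50.6.
Ava's payoff = €6.0 − €50.6 = -€44.6. All other bidders lose, so their payoff is 0.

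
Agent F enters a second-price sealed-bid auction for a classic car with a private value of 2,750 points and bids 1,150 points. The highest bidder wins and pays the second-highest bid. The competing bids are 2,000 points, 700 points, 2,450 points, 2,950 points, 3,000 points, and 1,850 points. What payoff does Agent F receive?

Payoff = 0 points.

Highest competing bid: 3,000 points.
Agent F's bid 1,150 points is not the highest, so Agent F loses, pays nothing, and earns zero payoff.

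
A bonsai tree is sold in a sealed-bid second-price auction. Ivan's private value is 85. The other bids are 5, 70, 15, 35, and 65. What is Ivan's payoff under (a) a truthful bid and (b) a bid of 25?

The highest competing bid is 70.
Bidding truthfully at 85: Ivan has the top bid, wins, and pays the second-highest bid 70. Payoff = 85 − 70 = 15.
Bidding 25: the top bid is 70 (a rival), so Ivan loses. Payoff = 0.
This is the dominant-strategy logic: truthful bidding weakly beats any alternative.

(a) 15  (b) 0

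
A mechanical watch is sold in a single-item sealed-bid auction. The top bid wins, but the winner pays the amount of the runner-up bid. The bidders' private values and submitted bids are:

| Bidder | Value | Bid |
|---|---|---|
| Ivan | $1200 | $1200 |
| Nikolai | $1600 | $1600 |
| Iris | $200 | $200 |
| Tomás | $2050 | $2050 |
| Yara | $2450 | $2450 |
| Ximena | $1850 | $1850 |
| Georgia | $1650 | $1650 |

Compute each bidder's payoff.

Payoffs: Ivan $0, Nikolai $0, Iris $0, Tomás $0, Yara $400, Ximena $0, Georgia $0.

Ranking the bids: Yara $2450 > Tomás $2050 > Ximena $1850 > Georgia $1650 > Nikolai $1600 > Ivan $1200 > Iris $200.
Yara has the top bid and wins; the price is the second-highest bid, $2050.
Yara's payoff = $2450 − $2050 = $400. All other bidders lose, so their payoff is 0.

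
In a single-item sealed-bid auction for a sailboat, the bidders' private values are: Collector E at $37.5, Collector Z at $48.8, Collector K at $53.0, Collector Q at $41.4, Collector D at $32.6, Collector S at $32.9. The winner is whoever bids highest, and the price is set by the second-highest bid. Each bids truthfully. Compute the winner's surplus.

Winner's surplus: $4.2.

Sorted high to low: Collector K $53.0, then Collector Z $48.8, then Collector Q $41.4, then Collector E $37.5, then Collector S $32.9, then Collector D $32.6.
Collector K wins with the top bid and pays the second-highest, $48.8.
Surplus = $53.0 − $48.8 = $4.2.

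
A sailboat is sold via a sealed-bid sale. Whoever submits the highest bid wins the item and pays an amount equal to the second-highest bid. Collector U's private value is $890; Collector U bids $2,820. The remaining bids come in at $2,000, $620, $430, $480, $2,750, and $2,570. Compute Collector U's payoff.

Highest competing bid: $2,750.
Collector U's bid $2,820 is the highest overall, so Collector U wins and pays the second-highest bid, $2,750.
Payoff = value − price = $890 − $2,750 = -$1,860.
Overbidding won the item at a price above value — truthful bidding would have avoided this loss.

-$1,860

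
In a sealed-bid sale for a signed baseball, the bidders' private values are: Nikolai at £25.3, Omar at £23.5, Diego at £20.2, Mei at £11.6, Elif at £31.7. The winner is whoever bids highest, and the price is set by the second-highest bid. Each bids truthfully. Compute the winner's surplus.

Ordered from highest: Elif £31.7, then Nikolai £25.3, then Omar £23.5, then Diego £20.2, then Mei £11.6.
Elif wins with the top bid and pays the second-highest, £25.3.
Surplus = £31.7 − £25.3 = £6.4.

Surplus = £6.4.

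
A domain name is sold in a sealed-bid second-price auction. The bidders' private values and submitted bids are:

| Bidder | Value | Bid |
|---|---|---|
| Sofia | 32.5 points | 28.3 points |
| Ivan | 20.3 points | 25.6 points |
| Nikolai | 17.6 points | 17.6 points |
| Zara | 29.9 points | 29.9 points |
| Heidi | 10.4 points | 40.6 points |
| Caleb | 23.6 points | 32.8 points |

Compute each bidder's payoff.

Sofia 0.0 points, Ivan 0.0 points, Nikolai 0.0 points, Zara 0.0 points, Heidi -22.4 points, Caleb 0.0 points.

Ordered from highest: Heidi 40.6 points; Caleb 32.8 points; Zara 29.9 points; Sofia 28.3 points; Ivan 25.6 points; Nikolai 17.6 points.
Heidi has the top bid and wins; the price is the second-highest bid, 32.8 points.
Heidi's payoff = 10.4 points − 32.8 points = -22.4 points. All other bidders lose, so their payoff is 0.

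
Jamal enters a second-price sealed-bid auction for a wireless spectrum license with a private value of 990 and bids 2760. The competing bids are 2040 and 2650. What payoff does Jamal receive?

-1660

Highest competing bid: 2650.
Jamal's bid 2760 is the highest overall, so Jamal wins and pays the second-highest bid, 2650.
Payoff = value − price = 990 − 2650 = -1660.
Overbidding won the item at a price above value — truthful bidding would have avoided this loss.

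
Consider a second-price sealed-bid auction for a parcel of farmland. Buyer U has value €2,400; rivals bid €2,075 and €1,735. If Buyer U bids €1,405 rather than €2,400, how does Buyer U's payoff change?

-€325

The highest competing bid is €2,075.
Bidding truthfully at €2,400: Buyer U has the top bid, wins, and pays the second-highest bid €2,075. Payoff = €2,400 − €2,075 = €325.
Bidding €1,405: the top bid is €2,075 (a rival), so Buyer U loses. Payoff = €0.
Change = €0 − €325 = -€325.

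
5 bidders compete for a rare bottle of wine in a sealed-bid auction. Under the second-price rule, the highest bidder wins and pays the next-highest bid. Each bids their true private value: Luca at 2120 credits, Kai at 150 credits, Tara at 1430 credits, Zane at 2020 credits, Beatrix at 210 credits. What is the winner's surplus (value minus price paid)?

100 credits

Sorted high to low: Luca 2120 credits; Zane 2020 credits; Tara 1430 credits; Beatrix 210 credits; Kai 150 credits.
Luca wins with the top bid and pays the second-highest, 2020 credits.
Surplus = 2120 credits − 2020 credits = 100 credits.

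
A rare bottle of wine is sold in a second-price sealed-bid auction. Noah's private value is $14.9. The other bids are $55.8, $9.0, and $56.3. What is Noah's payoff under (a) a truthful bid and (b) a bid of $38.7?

The highest competing bid is $56.3.
Bidding truthfully at $14.9: the top bid is $56.3 (a rival), so Noah loses. Payoff = $0.0.
Bidding $38.7: the top bid is $56.3 (a rival), so Noah loses. Payoff = $0.0.

(a) $0.0  (b) $0.0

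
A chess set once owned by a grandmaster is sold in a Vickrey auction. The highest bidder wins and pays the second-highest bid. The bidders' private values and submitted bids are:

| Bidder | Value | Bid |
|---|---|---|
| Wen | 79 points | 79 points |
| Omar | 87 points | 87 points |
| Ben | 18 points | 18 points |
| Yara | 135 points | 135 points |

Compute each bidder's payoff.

Wen 0 points, Omar 0 points, Ben 0 points, Yara 48 points.

Sorted high to low: Yara 135 points, then Omar 87 points, then Wen 79 points, then Ben 18 points.
Yara has the top bid and wins; the price is the second-highest bid, 87 points.
Yara's payoff = 135 points − 87 points = 48 points. All other bidders lose, so their payoff is 0.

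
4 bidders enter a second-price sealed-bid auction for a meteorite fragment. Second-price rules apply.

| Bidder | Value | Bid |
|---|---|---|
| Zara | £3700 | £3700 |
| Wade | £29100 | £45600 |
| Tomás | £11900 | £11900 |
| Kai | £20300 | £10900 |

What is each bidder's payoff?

Payoffs: Zara £0, Wade £17200, Tomás £0, Kai £0.

Sorted high to low: Wade £45600; Tomás £11900; Kai £10900; Zara £3700.
Wade has the top bid and wins; the price is the second-highest bid, £11900.
Wade's payoff = £29100 − £11900 = £17200. All other bidders lose, so their payoff is 0.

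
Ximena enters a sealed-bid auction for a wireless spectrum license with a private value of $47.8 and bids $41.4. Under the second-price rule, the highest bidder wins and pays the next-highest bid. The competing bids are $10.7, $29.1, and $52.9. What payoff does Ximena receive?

Highest competing bid: $52.9.
Ximena's bid $41.4 is not the highest, so Ximena loses, pays nothing, and earns zero payoff.

$0.0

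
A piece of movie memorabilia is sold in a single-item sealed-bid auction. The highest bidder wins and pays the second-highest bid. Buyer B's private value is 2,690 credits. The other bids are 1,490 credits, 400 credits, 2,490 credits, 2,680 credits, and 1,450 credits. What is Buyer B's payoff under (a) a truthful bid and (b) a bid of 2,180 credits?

The highest competing bid is 2,680 credits.
Bidding truthfully at 2,690 credits: Buyer B has the top bid, wins, and pays the second-highest bid 2,680 credits. Payoff = 2,690 credits − 2,680 credits = 10 credits.
Bidding 2,180 credits: the top bid is 2,680 credits (a rival), so Buyer B loses. Payoff = 0 credits.

Truthful: 10 credits; alternative: 0 credits.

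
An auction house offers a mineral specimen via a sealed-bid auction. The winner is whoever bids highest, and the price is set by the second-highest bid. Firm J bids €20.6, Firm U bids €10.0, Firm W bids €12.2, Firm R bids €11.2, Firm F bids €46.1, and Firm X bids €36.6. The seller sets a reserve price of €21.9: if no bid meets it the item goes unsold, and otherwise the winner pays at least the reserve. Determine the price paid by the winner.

Ordered from highest: Firm F €46.1; Firm X €36.6; Firm J €20.6; Firm W €12.2; Firm R €11.2; Firm U €10.0.
Firm F has the highest bid, so Firm F wins.
The second-highest bid is €36.6, which exceeds the reserve, so that sets the price.

€36.6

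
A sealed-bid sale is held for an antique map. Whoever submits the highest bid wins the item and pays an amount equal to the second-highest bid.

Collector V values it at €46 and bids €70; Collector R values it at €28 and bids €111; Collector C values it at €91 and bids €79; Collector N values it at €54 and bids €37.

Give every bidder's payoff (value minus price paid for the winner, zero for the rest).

Collector V €0, Collector R -€51, Collector C €0, Collector N €0.

Ranking the bids: Collector R €111, then Collector C €79, then Collector V €70, then Collector N €37.
Collector R has the top bid and wins; the price is the second-highest bid, €79.
Collector R's payoff = €28 − €79 = -€51. All other bidders lose, so their payoff is 0.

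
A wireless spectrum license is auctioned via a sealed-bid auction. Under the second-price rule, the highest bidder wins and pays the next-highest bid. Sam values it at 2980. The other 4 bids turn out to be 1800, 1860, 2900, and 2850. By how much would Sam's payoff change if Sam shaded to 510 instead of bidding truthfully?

-80

The highest competing bid is 2900.
Bidding truthfully at 2980: Sam has the top bid, wins, and pays the second-highest bid 2900. Payoff = 2980 − 2900 = 80.
Bidding 510: the top bid is 2900 (a rival), so Sam loses. Payoff = 0.
Change = 0 − 80 = -80.
Deviating from a truthful bid can only lose payoff in a second-price auction — never gain.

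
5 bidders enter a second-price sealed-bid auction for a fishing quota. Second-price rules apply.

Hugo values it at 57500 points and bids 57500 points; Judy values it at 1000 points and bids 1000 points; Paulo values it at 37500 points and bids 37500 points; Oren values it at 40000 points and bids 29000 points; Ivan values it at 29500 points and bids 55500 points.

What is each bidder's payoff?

Hugo 2000 points, Judy 0 points, Paulo 0 points, Oren 0 points, Ivan 0 points.

Ordered from highest: Hugo 57500 points; Ivan 55500 points; Paulo 37500 points; Oren 29000 points; Judy 1000 points.
Hugo has the top bid and wins; the price is the second-highest bid, 55500 points.
Hugo's payoff = 57500 points − 55500 points = 2000 points. All other bidders lose, so their payoff is 0.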